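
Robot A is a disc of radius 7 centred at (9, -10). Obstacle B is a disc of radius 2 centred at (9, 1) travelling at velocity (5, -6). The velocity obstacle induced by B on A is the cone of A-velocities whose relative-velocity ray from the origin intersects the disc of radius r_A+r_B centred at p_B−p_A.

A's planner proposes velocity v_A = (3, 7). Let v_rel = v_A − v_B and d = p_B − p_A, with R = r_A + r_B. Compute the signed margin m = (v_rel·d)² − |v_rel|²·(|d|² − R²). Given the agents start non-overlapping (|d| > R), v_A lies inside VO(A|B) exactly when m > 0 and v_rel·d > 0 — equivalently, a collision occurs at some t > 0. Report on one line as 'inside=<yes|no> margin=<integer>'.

d = (0, 11),  |d|² = 121;  R = 7+2 = 9,  c = 121−9² = 40
v_rel = (-2, 13),  |v_rel|² = 173;  v_rel·d = (-2)·(0) + (13)·(11) = 143
173·t² − 286·t + 40 = 0  ⇒  m = 143² − 173·40 = 13529
m = 13529 > 0,  v_rel·d = 143 > 0  ⇒  inside

inside=yes margin=13529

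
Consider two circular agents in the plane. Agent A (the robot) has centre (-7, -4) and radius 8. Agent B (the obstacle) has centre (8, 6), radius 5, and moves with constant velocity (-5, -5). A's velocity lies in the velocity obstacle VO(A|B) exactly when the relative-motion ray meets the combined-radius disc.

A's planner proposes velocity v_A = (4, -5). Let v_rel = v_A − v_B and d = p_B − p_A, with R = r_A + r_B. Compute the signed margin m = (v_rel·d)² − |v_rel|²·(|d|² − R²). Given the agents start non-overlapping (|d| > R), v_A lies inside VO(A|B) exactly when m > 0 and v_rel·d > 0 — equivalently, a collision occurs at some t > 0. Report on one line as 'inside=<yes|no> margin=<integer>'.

d = (15, 10),  |d|² = 325;  R = 8+5 = 13,  c = 325−13² = 156
v_rel = (9, 0),  |v_rel|² = 81;  v_rel·d = (9)·(15) + (0)·(10) = 135
81·t² − 270·t + 156 = 0  ⇒  m = 135² − 81·156 = 5589
m = 5589 > 0,  v_rel·d = 135 > 0  ⇒  inside

inside=yes margin=5589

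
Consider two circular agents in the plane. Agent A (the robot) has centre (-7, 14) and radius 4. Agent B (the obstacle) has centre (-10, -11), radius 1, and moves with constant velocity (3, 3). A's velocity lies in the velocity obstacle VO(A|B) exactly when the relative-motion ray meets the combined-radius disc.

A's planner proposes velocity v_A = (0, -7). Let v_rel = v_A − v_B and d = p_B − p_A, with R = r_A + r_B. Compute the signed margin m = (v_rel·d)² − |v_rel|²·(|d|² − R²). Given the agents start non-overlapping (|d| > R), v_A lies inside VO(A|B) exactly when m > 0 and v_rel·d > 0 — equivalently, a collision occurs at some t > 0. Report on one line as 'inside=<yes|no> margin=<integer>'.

d = (-3, -25),  |d|² = 634;  R = 4+1 = 5,  c = 634−5² = 609
v_rel = (-3, -10),  |v_rel|² = 109;  v_rel·d = (-3)·(-3) + (-10)·(-25) = 259
109·t² − 518·t + 609 = 0  ⇒  m = 259² − 109·609 = 700
m = 700 > 0,  v_rel·d = 259 > 0  ⇒  inside

inside=yes margin=700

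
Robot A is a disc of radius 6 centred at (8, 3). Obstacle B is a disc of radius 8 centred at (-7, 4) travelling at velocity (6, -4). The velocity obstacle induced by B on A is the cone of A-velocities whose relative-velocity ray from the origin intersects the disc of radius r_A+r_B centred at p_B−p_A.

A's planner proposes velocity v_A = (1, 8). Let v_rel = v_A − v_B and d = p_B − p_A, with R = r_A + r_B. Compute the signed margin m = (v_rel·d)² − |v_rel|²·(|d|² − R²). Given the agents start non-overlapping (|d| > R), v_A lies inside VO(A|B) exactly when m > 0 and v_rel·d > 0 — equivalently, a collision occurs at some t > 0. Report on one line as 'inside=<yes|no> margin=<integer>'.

d = (-15, 1),  |d|² = 226;  R = 6+8 = 14,  c = 226−14² = 30
v_rel = (-5, 12),  |v_rel|² = 169;  v_rel·d = (-5)·(-15) + (12)·(1) = 87
169·t² − 174·t + 30 = 0  ⇒  m = 87² − 169·30 = 2499
m = 2499 > 0,  v_rel·d = 87 > 0  ⇒  inside

inside=yes margin=2499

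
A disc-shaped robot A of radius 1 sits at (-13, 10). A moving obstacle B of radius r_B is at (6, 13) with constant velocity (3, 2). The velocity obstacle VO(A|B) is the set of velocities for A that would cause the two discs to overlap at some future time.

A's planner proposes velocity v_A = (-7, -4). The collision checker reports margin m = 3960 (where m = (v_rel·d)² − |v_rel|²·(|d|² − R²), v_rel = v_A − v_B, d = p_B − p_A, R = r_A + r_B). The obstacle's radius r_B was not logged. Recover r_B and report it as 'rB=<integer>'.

m = 3960
d = (19, 3);  v_rel = (-10, -6),  |v_rel|² = 136
v_rel×d = (-10)·(3) − (-6)·(19) = 84
since m = R²·136 − 84²:  R² = (7056 + 3960) / 136 = 81
R = √81 = 9  ⇒  r_B = 9 − 1 = 8

rB=8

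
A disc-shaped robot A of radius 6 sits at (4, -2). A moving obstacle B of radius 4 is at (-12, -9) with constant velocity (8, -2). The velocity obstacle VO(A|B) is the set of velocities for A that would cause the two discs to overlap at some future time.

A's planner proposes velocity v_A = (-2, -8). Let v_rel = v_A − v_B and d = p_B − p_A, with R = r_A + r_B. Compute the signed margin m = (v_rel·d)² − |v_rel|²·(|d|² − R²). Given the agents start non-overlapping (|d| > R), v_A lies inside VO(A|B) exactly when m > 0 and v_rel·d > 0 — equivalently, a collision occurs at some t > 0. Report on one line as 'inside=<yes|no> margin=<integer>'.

d = (-16, -7),  |d|² = 305;  R = 6+4 = 10,  c = 305−10² = 205
v_rel = (-10, -6),  |v_rel|² = 136;  v_rel·d = (-10)·(-16) + (-6)·(-7) = 202
136·t² − 404·t + 205 = 0  ⇒  m = 202² − 136·205 = 12924
m = 12924 > 0,  v_rel·d = 202 > 0  ⇒  inside

inside=yes margin=12924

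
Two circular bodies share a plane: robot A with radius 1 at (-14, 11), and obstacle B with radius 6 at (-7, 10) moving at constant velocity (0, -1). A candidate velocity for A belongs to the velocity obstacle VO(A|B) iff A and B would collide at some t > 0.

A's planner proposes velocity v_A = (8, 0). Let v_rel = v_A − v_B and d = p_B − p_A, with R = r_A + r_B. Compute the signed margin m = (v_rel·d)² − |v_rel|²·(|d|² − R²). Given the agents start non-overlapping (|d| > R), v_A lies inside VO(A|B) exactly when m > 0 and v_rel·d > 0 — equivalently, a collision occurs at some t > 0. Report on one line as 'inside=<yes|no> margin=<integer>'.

d = (7, -1),  |d|² = 50;  R = 1+6 = 7,  c = 50−7² = 1
v_rel = (8, 1),  |v_rel|² = 65;  v_rel·d = (8)·(7) + (1)·(-1) = 55
65·t² − 110·t + 1 = 0  ⇒  m = 55² − 65·1 = 2960
m = 2960 > 0,  v_rel·d = 55 > 0  ⇒  inside

inside=yes margin=2960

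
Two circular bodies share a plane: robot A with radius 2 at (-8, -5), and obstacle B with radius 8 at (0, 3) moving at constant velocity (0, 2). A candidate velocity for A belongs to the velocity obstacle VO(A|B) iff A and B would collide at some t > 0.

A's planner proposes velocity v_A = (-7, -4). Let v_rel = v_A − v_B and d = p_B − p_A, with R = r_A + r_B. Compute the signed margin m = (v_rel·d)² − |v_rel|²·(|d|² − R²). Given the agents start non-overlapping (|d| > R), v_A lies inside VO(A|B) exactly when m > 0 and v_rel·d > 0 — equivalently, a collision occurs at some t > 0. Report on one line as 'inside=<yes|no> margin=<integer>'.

d = (8, 8),  |d|² = 128;  R = 2+8 = 10,  c = 128−10² = 28
v_rel = (-7, -6),  |v_rel|² = 85;  v_rel·d = (-7)·(8) + (-6)·(8) = -104
85·t² + 208·t + 28 = 0  ⇒  m = (-104)² − 85·28 = 8436
m = 8436 > 0,  v_rel·d = -104 < 0  ⇒  outside

inside=no margin=8436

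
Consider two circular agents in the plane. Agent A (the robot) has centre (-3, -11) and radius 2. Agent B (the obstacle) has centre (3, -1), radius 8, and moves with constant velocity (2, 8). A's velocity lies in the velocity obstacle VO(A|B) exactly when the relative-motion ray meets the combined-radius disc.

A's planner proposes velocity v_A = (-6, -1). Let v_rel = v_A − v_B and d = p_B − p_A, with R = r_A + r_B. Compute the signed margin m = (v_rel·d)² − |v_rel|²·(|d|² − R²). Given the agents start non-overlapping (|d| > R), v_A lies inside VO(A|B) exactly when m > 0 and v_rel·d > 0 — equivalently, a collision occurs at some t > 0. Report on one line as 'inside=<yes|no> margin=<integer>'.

d = (6, 10),  |d|² = 136;  R = 2+8 = 10,  c = 136−10² = 36
v_rel = (-8, -9),  |v_rel|² = 145;  v_rel·d = (-8)·(6) + (-9)·(10) = -138
145·t² + 276·t + 36 = 0  ⇒  m = (-138)² − 145·36 = 13824
m = 13824 > 0,  v_rel·d = -138 < 0  ⇒  outside

inside=no margin=13824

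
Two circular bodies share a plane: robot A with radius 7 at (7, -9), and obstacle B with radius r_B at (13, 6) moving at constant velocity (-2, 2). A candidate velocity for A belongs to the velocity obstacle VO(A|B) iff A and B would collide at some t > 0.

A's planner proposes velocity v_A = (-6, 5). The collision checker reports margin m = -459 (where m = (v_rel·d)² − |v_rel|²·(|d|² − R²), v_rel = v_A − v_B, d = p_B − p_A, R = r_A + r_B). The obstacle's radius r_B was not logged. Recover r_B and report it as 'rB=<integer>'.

m = -459
d = (6, 15);  v_rel = (-4, 3),  |v_rel|² = 25
v_rel×d = (-4)·(15) − (3)·(6) = -78
since m = R²·25 − (-78)²:  R² = (6084 + -459) / 25 = 225
R = √225 = 15  ⇒  r_B = 15 − 7 = 8

rB=8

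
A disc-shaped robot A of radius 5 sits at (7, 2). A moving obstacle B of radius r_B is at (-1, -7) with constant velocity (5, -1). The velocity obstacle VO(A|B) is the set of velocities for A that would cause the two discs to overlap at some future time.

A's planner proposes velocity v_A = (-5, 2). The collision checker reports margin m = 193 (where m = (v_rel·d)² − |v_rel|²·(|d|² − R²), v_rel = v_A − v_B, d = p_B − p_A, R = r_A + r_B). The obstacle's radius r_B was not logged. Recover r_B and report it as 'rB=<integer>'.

m = 193
d = (-8, -9);  v_rel = (-10, 3),  |v_rel|² = 109
v_rel×d = (-10)·(-9) − (3)·(-8) = 114
since m = R²·109 − 114²:  R² = (12996 + 193) / 109 = 121
R = √121 = 11  ⇒  r_B = 11 − 5 = 6

rB=6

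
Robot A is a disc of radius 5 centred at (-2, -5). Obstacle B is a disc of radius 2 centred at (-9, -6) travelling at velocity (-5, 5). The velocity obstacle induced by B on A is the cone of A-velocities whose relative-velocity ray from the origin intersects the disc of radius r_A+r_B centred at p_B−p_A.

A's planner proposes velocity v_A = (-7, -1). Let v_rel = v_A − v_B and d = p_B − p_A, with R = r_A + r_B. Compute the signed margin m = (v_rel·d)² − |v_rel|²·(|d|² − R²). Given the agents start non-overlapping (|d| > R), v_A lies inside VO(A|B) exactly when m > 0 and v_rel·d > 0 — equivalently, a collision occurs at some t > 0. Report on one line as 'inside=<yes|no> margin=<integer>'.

d = (-7, -1),  |d|² = 50;  R = 5+2 = 7,  c = 50−7² = 1
v_rel = (-2, -6),  |v_rel|² = 40;  v_rel·d = (-2)·(-7) + (-6)·(-1) = 20
40·t² − 40·t + 1 = 0  ⇒  m = 20² − 40·1 = 360
m = 360 > 0,  v_rel·d = 20 > 0  ⇒  inside

inside=yes margin=360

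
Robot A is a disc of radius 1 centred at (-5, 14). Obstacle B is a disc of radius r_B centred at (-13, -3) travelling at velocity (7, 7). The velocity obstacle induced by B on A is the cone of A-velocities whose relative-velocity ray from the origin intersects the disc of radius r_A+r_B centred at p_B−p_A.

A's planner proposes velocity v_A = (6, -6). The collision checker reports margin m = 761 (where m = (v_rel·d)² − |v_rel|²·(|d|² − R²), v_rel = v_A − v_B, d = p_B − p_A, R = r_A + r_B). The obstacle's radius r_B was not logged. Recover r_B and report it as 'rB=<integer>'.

m = 761
d = (-8, -17);  v_rel = (-1, -13),  |v_rel|² = 170
v_rel×d = (-1)·(-17) − (-13)·(-8) = -87
since m = R²·170 − (-87)²:  R² = (7569 + 761) / 170 = 49
R = √49 = 7  ⇒  r_B = 7 − 1 = 6

rB=6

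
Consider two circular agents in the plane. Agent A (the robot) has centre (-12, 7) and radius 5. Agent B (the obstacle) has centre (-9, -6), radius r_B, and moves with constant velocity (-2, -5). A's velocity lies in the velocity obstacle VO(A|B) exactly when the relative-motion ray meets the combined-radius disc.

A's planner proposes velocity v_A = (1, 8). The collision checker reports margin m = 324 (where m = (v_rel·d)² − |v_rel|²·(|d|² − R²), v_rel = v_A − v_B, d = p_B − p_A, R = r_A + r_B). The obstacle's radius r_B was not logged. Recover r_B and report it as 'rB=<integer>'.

m = 324
d = (3, -13);  v_rel = (3, 13),  |v_rel|² = 178
v_rel×d = (3)·(-13) − (13)·(3) = -78
since m = R²·178 − (-78)²:  R² = (6084 + 324) / 178 = 36
R = √36 = 6  ⇒  r_B = 6 − 5 = 1

rB=1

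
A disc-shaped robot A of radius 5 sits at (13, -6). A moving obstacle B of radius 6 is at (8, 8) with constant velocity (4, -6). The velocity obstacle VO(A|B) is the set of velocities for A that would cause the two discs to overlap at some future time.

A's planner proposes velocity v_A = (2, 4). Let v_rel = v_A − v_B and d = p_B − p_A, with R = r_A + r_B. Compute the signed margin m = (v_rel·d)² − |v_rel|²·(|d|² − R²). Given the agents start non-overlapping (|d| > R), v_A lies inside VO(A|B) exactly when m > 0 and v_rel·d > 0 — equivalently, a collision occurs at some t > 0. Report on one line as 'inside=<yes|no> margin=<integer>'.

d = (-5, 14),  |d|² = 221;  R = 5+6 = 11,  c = 221−11² = 100
v_rel = (-2, 10),  |v_rel|² = 104;  v_rel·d = (-2)·(-5) + (10)·(14) = 150
104·t² − 300·t + 100 = 0  ⇒  m = 150² − 104·100 = 12100
m = 12100 > 0,  v_rel·d = 150 > 0  ⇒  inside

inside=yes margin=12100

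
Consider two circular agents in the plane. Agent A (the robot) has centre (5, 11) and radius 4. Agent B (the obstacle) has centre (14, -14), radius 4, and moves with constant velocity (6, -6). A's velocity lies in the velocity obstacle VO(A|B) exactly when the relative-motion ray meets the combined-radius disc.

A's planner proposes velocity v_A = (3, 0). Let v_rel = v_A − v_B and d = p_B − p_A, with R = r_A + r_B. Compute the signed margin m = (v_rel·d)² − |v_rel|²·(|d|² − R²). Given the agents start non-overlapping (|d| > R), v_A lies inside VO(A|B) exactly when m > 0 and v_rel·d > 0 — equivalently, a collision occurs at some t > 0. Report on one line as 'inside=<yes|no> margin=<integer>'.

d = (9, -25),  |d|² = 706;  R = 4+4 = 8,  c = 706−8² = 642
v_rel = (-3, 6),  |v_rel|² = 45;  v_rel·d = (-3)·(9) + (6)·(-25) = -177
45·t² + 354·t + 642 = 0  ⇒  m = (-177)² − 45·642 = 2439
m = 2439 > 0,  v_rel·d = -177 < 0  ⇒  outside

inside=no margin=2439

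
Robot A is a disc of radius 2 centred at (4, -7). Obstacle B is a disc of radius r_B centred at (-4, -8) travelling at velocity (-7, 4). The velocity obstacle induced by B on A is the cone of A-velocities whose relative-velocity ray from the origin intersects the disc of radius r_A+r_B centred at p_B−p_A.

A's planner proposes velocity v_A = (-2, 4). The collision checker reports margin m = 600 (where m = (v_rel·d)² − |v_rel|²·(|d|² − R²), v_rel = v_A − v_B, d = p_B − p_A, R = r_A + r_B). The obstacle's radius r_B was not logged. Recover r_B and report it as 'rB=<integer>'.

m = 600
d = (-8, -1);  v_rel = (5, 0),  |v_rel|² = 25
v_rel×d = (5)·(-1) − (0)·(-8) = -5
since m = R²·25 − (-5)²:  R² = (25 + 600) / 25 = 25
R = √25 = 5  ⇒  r_B = 5 − 2 = 3

rB=3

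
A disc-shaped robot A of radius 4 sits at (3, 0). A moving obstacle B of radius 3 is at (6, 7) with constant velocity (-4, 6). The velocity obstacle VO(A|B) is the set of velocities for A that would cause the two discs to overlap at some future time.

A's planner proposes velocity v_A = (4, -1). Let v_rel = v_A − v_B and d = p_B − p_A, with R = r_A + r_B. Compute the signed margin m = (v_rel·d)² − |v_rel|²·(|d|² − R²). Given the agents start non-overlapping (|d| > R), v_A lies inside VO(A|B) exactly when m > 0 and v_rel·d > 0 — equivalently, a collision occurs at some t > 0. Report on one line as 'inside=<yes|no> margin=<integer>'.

d = (3, 7),  |d|² = 58;  R = 4+3 = 7,  c = 58−7² = 9
v_rel = (8, -7),  |v_rel|² = 113;  v_rel·d = (8)·(3) + (-7)·(7) = -25
113·t² + 50·t + 9 = 0  ⇒  m = (-25)² − 113·9 = -392
m = -392 < 0,  v_rel·d = -25 < 0  ⇒  outside

inside=no margin=-392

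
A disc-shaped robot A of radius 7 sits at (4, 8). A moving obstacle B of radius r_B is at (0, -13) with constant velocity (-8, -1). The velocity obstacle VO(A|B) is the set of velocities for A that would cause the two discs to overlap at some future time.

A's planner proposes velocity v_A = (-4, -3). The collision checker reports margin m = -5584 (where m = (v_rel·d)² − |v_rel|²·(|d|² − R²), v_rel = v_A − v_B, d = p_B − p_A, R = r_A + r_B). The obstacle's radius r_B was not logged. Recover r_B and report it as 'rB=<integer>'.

m = -5584
d = (-4, -21);  v_rel = (4, -2),  |v_rel|² = 20
v_rel×d = (4)·(-21) − (-2)·(-4) = -92
since m = R²·20 − (-92)²:  R² = (8464 + -5584) / 20 = 144
R = √144 = 12  ⇒  r_B = 12 − 7 = 5

rB=5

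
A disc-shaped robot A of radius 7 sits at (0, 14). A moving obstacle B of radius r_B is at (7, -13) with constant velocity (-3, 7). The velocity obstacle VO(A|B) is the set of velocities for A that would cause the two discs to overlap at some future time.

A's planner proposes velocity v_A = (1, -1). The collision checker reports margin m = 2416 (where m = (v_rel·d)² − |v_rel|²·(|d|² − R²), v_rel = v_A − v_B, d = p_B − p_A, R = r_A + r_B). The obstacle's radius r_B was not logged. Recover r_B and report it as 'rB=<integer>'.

m = 2416
d = (7, -27);  v_rel = (4, -8),  |v_rel|² = 80
v_rel×d = (4)·(-27) − (-8)·(7) = -52
since m = R²·80 − (-52)²:  R² = (2704 + 2416) / 80 = 64
R = √64 = 8  ⇒  r_B = 8 − 7 = 1

rB=1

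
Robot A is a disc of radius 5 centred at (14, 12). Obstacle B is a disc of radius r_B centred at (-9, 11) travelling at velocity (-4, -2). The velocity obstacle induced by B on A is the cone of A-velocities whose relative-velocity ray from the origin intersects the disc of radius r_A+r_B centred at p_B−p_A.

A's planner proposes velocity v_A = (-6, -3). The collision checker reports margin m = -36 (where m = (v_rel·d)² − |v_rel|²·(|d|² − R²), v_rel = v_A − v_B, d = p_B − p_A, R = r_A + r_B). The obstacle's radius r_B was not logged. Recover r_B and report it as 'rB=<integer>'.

m = -36
d = (-23, -1);  v_rel = (-2, -1),  |v_rel|² = 5
v_rel×d = (-2)·(-1) − (-1)·(-23) = -21
since m = R²·5 − (-21)²:  R² = (441 + -36) / 5 = 81
R = √81 = 9  ⇒  r_B = 9 − 5 = 4

rB=4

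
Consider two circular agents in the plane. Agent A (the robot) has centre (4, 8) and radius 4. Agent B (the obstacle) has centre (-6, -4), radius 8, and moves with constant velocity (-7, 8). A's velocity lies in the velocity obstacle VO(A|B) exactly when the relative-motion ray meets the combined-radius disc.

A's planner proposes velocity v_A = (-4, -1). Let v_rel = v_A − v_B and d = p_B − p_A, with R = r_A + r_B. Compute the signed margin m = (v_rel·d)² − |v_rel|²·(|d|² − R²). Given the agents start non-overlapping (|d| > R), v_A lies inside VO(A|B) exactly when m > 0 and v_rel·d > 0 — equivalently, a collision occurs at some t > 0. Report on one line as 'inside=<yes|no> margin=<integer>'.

d = (-10, -12),  |d|² = 244;  R = 4+8 = 12,  c = 244−12² = 100
v_rel = (3, -9),  |v_rel|² = 90;  v_rel·d = (3)·(-10) + (-9)·(-12) = 78
90·t² − 156·t + 100 = 0  ⇒  m = 78² − 90·100 = -2916
m = -2916 < 0,  v_rel·d = 78 > 0  ⇒  outside

inside=no margin=-2916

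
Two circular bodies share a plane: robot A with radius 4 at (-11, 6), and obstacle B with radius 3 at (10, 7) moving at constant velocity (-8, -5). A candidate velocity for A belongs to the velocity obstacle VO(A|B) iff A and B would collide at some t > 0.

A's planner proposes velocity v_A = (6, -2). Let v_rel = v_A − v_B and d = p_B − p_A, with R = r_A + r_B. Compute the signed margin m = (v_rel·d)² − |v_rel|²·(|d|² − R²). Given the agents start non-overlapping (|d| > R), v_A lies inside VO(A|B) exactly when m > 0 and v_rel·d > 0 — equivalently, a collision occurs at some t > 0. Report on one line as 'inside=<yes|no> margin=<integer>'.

d = (21, 1),  |d|² = 442;  R = 4+3 = 7,  c = 442−7² = 393
v_rel = (14, 3),  |v_rel|² = 205;  v_rel·d = (14)·(21) + (3)·(1) = 297
205·t² − 594·t + 393 = 0  ⇒  m = 297² − 205·393 = 7644
m = 7644 > 0,  v_rel·d = 297 > 0  ⇒  inside

inside=yes margin=7644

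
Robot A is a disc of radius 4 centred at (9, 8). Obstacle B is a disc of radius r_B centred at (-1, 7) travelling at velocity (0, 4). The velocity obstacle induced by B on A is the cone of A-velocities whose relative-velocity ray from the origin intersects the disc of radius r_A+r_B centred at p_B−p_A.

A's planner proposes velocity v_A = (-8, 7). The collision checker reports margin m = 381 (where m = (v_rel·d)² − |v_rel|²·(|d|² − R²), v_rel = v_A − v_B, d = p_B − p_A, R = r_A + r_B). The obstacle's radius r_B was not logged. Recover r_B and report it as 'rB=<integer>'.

m = 381
d = (-10, -1);  v_rel = (-8, 3),  |v_rel|² = 73
v_rel×d = (-8)·(-1) − (3)·(-10) = 38
since m = R²·73 − 38²:  R² = (1444 + 381) / 73 = 25
R = √25 = 5  ⇒  r_B = 5 − 4 = 1

rB=1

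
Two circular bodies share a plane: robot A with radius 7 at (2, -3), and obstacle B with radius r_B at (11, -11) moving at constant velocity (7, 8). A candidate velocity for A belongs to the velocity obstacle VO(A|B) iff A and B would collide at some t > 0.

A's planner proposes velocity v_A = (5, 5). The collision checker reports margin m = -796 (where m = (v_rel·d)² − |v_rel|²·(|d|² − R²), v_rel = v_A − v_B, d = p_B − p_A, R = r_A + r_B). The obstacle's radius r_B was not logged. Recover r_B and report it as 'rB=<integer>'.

m = -796
d = (9, -8);  v_rel = (-2, -3),  |v_rel|² = 13
v_rel×d = (-2)·(-8) − (-3)·(9) = 43
since m = R²·13 − 43²:  R² = (1849 + -796) / 13 = 81
R = √81 = 9  ⇒  r_B = 9 − 7 = 2

rB=2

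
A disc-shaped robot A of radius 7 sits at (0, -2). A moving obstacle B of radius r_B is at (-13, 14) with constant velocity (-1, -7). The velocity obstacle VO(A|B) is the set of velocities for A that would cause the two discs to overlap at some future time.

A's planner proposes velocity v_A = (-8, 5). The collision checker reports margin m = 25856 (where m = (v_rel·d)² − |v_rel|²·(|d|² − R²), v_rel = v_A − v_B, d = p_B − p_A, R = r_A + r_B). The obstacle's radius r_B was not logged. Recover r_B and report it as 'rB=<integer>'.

m = 25856
d = (-13, 16);  v_rel = (-7, 12),  |v_rel|² = 193
v_rel×d = (-7)·(16) − (12)·(-13) = 44
since m = R²·193 − 44²:  R² = (1936 + 25856) / 193 = 144
R = √144 = 12  ⇒  r_B = 12 − 7 = 5

rB=5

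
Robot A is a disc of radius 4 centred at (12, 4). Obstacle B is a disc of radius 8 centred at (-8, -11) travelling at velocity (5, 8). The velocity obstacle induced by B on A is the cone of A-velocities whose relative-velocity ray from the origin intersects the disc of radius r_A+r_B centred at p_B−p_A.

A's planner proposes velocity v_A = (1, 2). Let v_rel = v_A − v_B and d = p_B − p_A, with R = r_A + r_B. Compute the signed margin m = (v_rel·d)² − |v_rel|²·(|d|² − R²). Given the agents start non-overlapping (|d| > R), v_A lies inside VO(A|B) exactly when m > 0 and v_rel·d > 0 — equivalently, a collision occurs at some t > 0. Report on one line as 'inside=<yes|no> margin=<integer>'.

d = (-20, -15),  |d|² = 625;  R = 4+8 = 12,  c = 625−12² = 481
v_rel = (-4, -6),  |v_rel|² = 52;  v_rel·d = (-4)·(-20) + (-6)·(-15) = 170
52·t² − 340·t + 481 = 0  ⇒  m = 170² − 52·481 = 3888
m = 3888 > 0,  v_rel·d = 170 > 0  ⇒  inside

inside=yes margin=3888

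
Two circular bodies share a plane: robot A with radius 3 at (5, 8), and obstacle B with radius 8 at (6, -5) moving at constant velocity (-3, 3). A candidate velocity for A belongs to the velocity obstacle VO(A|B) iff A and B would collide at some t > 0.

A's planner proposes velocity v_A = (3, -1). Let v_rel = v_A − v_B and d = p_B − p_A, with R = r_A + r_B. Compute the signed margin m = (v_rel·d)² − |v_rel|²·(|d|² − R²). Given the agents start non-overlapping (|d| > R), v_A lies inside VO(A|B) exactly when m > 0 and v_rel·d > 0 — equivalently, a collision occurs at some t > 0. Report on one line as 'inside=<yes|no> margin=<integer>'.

d = (1, -13),  |d|² = 170;  R = 3+8 = 11,  c = 170−11² = 49
v_rel = (6, -4),  |v_rel|² = 52;  v_rel·d = (6)·(1) + (-4)·(-13) = 58
52·t² − 116·t + 49 = 0  ⇒  m = 58² − 52·49 = 816
m = 816 > 0,  v_rel·d = 58 > 0  ⇒  inside

inside=yes margin=816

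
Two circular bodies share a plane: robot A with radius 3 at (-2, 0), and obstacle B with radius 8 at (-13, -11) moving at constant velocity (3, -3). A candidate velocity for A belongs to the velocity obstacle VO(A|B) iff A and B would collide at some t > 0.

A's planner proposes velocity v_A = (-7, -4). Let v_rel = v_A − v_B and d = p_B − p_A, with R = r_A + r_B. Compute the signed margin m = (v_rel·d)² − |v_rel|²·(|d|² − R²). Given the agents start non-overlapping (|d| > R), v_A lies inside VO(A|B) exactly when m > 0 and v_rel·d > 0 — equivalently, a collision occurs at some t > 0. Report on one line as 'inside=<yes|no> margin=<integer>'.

d = (-11, -11),  |d|² = 242;  R = 3+8 = 11,  c = 242−11² = 121
v_rel = (-10, -1),  |v_rel|² = 101;  v_rel·d = (-10)·(-11) + (-1)·(-11) = 121
101·t² − 242·t + 121 = 0  ⇒  m = 121² − 101·121 = 2420
m = 2420 > 0,  v_rel·d = 121 > 0  ⇒  inside

inside=yes margin=2420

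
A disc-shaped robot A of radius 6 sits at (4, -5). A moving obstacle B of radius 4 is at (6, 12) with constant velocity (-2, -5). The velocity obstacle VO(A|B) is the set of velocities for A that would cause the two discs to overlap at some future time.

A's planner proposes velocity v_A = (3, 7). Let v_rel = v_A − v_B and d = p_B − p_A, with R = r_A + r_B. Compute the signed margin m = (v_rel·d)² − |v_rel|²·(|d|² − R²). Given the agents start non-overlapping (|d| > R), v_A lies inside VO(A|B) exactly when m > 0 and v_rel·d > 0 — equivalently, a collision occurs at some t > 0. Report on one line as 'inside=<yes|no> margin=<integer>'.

d = (2, 17),  |d|² = 293;  R = 6+4 = 10,  c = 293−10² = 193
v_rel = (5, 12),  |v_rel|² = 169;  v_rel·d = (5)·(2) + (12)·(17) = 214
169·t² − 428·t + 193 = 0  ⇒  m = 214² − 169·193 = 13179
m = 13179 > 0,  v_rel·d = 214 > 0  ⇒  inside

inside=yes margin=13179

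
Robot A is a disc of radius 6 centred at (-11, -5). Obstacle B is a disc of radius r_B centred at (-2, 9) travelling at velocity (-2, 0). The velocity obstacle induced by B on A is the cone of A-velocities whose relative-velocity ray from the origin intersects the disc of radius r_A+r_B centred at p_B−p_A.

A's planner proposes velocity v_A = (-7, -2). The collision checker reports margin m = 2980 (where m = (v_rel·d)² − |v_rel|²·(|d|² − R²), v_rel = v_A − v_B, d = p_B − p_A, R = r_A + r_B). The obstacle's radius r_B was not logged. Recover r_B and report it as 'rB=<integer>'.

m = 2980
d = (9, 14);  v_rel = (-5, -2),  |v_rel|² = 29
v_rel×d = (-5)·(14) − (-2)·(9) = -52
since m = R²·29 − (-52)²:  R² = (2704 + 2980) / 29 = 196
R = √196 = 14  ⇒  r_B = 14 − 6 = 8

rB=8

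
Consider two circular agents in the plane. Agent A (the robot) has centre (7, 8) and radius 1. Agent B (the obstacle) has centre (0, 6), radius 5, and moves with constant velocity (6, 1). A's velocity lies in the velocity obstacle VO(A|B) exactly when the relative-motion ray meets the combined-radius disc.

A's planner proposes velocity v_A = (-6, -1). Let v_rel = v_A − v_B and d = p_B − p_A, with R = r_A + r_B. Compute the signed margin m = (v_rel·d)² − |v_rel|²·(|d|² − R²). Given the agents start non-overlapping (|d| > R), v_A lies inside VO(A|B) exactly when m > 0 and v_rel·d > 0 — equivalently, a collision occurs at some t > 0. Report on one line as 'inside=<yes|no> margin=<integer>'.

d = (-7, -2),  |d|² = 53;  R = 1+5 = 6,  c = 53−6² = 17
v_rel = (-12, -2),  |v_rel|² = 148;  v_rel·d = (-12)·(-7) + (-2)·(-2) = 88
148·t² − 176·t + 17 = 0  ⇒  m = 88² − 148·17 = 5228
m = 5228 > 0,  v_rel·d = 88 > 0  ⇒  inside

inside=yes margin=5228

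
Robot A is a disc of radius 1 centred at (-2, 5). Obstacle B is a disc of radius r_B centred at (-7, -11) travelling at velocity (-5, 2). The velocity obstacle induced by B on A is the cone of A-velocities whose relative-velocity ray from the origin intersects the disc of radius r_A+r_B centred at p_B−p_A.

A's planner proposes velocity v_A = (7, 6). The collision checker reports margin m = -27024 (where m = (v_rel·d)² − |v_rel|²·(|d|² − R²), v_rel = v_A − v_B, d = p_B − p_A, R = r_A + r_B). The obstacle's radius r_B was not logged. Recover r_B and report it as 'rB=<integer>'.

m = -27024
d = (-5, -16);  v_rel = (12, 4),  |v_rel|² = 160
v_rel×d = (12)·(-16) − (4)·(-5) = -172
since m = R²·160 − (-172)²:  R² = (29584 + -27024) / 160 = 16
R = √16 = 4  ⇒  r_B = 4 − 1 = 3

rB=3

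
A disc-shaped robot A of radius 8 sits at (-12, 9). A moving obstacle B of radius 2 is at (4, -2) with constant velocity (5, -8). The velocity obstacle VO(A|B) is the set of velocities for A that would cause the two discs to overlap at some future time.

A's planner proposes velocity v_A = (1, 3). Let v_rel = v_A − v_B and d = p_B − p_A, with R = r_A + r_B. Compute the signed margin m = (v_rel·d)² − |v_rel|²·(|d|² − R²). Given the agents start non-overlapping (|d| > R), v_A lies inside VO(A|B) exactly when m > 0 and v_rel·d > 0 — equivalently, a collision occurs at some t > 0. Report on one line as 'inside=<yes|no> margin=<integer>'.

d = (16, -11),  |d|² = 377;  R = 8+2 = 10,  c = 377−10² = 277
v_rel = (-4, 11),  |v_rel|² = 137;  v_rel·d = (-4)·(16) + (11)·(-11) = -185
137·t² + 370·t + 277 = 0  ⇒  m = (-185)² − 137·277 = -3724
m = -3724 < 0,  v_rel·d = -185 < 0  ⇒  outside

inside=no margin=-3724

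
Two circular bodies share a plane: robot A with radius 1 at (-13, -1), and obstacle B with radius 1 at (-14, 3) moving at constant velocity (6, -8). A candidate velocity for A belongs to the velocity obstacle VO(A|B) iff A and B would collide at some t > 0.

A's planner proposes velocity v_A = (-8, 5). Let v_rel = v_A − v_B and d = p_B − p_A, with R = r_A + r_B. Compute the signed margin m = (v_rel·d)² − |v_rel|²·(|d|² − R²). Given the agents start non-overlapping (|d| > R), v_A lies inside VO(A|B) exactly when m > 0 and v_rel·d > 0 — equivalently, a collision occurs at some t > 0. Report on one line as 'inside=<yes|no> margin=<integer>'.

d = (-1, 4),  |d|² = 17;  R = 1+1 = 2,  c = 17−2² = 13
v_rel = (-14, 13),  |v_rel|² = 365;  v_rel·d = (-14)·(-1) + (13)·(4) = 66
365·t² − 132·t + 13 = 0  ⇒  m = 66² − 365·13 = -389
m = -389 < 0,  v_rel·d = 66 > 0  ⇒  outside

inside=no margin=-389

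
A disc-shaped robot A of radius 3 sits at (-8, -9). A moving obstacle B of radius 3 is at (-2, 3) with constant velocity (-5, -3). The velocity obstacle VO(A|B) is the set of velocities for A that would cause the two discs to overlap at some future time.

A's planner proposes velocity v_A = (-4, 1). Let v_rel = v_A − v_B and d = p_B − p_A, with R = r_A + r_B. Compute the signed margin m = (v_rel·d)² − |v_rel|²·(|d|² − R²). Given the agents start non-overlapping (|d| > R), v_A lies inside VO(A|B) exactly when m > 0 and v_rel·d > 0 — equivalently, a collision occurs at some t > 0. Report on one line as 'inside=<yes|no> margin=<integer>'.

d = (6, 12),  |d|² = 180;  R = 3+3 = 6,  c = 180−6² = 144
v_rel = (1, 4),  |v_rel|² = 17;  v_rel·d = (1)·(6) + (4)·(12) = 54
17·t² − 108·t + 144 = 0  ⇒  m = 54² − 17·144 = 468
m = 468 > 0,  v_rel·d = 54 > 0  ⇒  inside

inside=yes margin=468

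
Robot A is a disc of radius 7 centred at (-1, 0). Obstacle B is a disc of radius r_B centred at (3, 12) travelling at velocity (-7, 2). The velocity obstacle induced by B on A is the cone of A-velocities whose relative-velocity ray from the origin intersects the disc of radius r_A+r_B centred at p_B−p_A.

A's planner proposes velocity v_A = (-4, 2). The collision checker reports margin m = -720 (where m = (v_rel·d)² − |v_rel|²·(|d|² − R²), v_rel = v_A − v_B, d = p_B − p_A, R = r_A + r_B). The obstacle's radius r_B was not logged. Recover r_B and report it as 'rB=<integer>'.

m = -720
d = (4, 12);  v_rel = (3, 0),  |v_rel|² = 9
v_rel×d = (3)·(12) − (0)·(4) = 36
since m = R²·9 − 36²:  R² = (1296 + -720) / 9 = 64
R = √64 = 8  ⇒  r_B = 8 − 7 = 1

rB=1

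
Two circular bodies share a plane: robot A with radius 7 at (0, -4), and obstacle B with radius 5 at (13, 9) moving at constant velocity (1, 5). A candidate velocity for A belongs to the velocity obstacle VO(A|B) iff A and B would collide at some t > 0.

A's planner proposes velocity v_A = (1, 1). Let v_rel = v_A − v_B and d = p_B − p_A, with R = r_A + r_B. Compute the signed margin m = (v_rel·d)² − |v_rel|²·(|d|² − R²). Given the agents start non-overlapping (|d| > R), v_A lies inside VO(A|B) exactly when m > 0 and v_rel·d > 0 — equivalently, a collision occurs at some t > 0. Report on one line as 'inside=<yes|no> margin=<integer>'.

d = (13, 13),  |d|² = 338;  R = 7+5 = 12,  c = 338−12² = 194
v_rel = (0, -4),  |v_rel|² = 16;  v_rel·d = (0)·(13) + (-4)·(13) = -52
16·t² + 104·t + 194 = 0  ⇒  m = (-52)² − 16·194 = -400
m = -400 < 0,  v_rel·d = -52 < 0  ⇒  outside

inside=no margin=-400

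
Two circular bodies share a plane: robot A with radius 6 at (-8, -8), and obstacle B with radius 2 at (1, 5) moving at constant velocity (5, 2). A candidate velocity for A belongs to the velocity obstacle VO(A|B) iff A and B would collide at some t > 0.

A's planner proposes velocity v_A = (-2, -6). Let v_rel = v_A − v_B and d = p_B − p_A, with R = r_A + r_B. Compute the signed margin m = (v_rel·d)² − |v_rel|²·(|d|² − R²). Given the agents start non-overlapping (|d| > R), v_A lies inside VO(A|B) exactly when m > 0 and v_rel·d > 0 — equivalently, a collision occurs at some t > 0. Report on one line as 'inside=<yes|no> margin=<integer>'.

d = (9, 13),  |d|² = 250;  R = 6+2 = 8,  c = 250−8² = 186
v_rel = (-7, -8),  |v_rel|² = 113;  v_rel·d = (-7)·(9) + (-8)·(13) = -167
113·t² + 334·t + 186 = 0  ⇒  m = (-167)² − 113·186 = 6871
m = 6871 > 0,  v_rel·d = -167 < 0  ⇒  outside

inside=no margin=6871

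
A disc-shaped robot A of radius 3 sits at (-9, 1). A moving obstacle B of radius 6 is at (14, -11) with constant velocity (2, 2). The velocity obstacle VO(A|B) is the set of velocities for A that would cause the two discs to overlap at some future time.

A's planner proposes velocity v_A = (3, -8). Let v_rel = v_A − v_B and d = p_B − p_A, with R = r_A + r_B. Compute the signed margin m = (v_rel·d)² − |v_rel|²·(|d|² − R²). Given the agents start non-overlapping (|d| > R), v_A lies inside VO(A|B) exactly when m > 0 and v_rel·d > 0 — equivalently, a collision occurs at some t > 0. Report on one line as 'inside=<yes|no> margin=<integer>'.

d = (23, -12),  |d|² = 673;  R = 3+6 = 9,  c = 673−9² = 592
v_rel = (1, -10),  |v_rel|² = 101;  v_rel·d = (1)·(23) + (-10)·(-12) = 143
101·t² − 286·t + 592 = 0  ⇒  m = 143² − 101·592 = -39343
m = -39343 < 0,  v_rel·d = 143 > 0  ⇒  outside

inside=no margin=-39343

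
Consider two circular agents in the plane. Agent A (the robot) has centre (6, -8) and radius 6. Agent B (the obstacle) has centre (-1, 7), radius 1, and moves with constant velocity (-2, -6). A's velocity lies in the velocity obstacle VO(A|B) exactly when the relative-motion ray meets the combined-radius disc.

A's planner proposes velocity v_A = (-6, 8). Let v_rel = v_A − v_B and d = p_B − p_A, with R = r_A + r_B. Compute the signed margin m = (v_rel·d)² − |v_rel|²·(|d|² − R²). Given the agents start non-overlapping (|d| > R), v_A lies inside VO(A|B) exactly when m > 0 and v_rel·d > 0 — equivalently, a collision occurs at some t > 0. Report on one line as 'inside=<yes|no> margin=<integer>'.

d = (-7, 15),  |d|² = 274;  R = 6+1 = 7,  c = 274−7² = 225
v_rel = (-4, 14),  |v_rel|² = 212;  v_rel·d = (-4)·(-7) + (14)·(15) = 238
212·t² − 476·t + 225 = 0  ⇒  m = 238² − 212·225 = 8944
m = 8944 > 0,  v_rel·d = 238 > 0  ⇒  inside

inside=yes margin=8944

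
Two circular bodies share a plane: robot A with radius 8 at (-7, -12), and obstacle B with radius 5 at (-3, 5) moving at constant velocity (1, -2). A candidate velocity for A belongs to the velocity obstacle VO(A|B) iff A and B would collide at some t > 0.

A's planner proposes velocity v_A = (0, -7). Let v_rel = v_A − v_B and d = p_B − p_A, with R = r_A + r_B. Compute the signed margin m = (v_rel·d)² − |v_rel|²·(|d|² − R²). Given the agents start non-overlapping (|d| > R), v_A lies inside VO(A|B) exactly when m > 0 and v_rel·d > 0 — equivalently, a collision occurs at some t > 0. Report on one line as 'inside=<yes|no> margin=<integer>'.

d = (4, 17),  |d|² = 305;  R = 8+5 = 13,  c = 305−13² = 136
v_rel = (-1, -5),  |v_rel|² = 26;  v_rel·d = (-1)·(4) + (-5)·(17) = -89
26·t² + 178·t + 136 = 0  ⇒  m = (-89)² − 26·136 = 4385
m = 4385 > 0,  v_rel·d = -89 < 0  ⇒  outside

inside=no margin=4385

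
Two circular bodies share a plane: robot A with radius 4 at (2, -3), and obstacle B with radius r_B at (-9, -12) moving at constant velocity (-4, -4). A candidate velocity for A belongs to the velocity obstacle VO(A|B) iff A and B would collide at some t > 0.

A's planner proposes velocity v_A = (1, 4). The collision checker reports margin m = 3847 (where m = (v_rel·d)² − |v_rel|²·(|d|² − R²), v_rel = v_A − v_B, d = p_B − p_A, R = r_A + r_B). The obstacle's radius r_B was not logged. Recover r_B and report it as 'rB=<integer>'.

m = 3847
d = (-11, -9);  v_rel = (5, 8),  |v_rel|² = 89
v_rel×d = (5)·(-9) − (8)·(-11) = 43
since m = R²·89 − 43²:  R² = (1849 + 3847) / 89 = 64
R = √64 = 8  ⇒  r_B = 8 − 4 = 4

rB=4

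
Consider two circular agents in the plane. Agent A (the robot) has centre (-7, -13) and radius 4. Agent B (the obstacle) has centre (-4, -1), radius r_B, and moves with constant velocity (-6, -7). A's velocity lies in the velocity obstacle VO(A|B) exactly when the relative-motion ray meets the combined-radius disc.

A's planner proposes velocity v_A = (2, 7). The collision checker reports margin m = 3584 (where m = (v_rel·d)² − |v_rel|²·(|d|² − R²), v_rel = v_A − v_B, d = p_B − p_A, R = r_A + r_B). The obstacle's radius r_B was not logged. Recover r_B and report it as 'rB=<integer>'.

m = 3584
d = (3, 12);  v_rel = (8, 14),  |v_rel|² = 260
v_rel×d = (8)·(12) − (14)·(3) = 54
since m = R²·260 − 54²:  R² = (2916 + 3584) / 260 = 25
R = √25 = 5  ⇒  r_B = 5 − 4 = 1

rB=1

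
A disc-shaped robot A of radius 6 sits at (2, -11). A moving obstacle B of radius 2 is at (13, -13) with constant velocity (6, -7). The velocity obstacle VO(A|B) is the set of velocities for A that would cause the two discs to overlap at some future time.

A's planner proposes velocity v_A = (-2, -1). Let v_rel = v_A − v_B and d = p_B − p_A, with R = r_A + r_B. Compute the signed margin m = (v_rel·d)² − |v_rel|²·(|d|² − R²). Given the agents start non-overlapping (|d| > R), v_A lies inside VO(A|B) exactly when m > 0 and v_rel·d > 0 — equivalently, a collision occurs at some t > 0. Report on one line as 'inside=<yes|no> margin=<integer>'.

d = (11, -2),  |d|² = 125;  R = 6+2 = 8,  c = 125−8² = 61
v_rel = (-8, 6),  |v_rel|² = 100;  v_rel·d = (-8)·(11) + (6)·(-2) = -100
100·t² + 200·t + 61 = 0  ⇒  m = (-100)² − 100·61 = 3900
m = 3900 > 0,  v_rel·d = -100 < 0  ⇒  outside

inside=no margin=3900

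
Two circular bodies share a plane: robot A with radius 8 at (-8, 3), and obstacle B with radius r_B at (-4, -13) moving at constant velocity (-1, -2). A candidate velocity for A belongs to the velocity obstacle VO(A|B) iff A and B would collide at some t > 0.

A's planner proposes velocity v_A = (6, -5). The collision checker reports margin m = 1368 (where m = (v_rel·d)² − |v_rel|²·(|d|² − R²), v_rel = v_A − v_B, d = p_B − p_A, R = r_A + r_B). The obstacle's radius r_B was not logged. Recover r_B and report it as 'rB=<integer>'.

m = 1368
d = (4, -16);  v_rel = (7, -3),  |v_rel|² = 58
v_rel×d = (7)·(-16) − (-3)·(4) = -100
since m = R²·58 − (-100)²:  R² = (10000 + 1368) / 58 = 196
R = √196 = 14  ⇒  r_B = 14 − 8 = 6

rB=6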